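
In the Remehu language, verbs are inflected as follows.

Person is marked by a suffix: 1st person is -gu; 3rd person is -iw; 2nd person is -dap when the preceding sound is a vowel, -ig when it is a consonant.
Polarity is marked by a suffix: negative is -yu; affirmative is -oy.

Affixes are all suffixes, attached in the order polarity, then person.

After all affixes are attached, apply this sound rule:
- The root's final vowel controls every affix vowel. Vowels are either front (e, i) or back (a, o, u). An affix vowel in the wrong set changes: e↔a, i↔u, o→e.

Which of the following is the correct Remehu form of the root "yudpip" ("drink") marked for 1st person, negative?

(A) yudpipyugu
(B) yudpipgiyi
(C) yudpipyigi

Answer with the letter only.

Attach polarity negative -yu → yudpipyu.
Attach person 1st person -gu → yudpipyugu.
Apply vowel harmony: yudpipyugu → yudpipyigi.
So the correct form is yudpipyigi, option (C).
(B) yudpipgiyi is wrong: it has the affixes in the wrong order.
(A) yudpipyugu is wrong: it fails to apply the sound rule(s).

C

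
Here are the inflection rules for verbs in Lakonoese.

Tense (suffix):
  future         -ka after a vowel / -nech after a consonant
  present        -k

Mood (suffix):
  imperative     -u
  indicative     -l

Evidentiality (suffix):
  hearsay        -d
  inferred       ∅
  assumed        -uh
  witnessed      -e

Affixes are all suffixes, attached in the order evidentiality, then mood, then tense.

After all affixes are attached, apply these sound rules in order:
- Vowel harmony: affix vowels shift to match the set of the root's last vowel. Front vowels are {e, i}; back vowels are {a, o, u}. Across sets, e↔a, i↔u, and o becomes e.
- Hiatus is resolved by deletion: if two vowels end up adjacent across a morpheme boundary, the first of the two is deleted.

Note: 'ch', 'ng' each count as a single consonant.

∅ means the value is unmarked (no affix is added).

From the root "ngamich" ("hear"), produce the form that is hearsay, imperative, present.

ngamichdik

Attach evidentiality hearsay -d → ngamichd.
Attach mood imperative -u → ngamichdu.
Attach tense present -k → ngamichduk.
Apply vowel harmony: ngamichduk → ngamichdik.
Vowel deletion: no change.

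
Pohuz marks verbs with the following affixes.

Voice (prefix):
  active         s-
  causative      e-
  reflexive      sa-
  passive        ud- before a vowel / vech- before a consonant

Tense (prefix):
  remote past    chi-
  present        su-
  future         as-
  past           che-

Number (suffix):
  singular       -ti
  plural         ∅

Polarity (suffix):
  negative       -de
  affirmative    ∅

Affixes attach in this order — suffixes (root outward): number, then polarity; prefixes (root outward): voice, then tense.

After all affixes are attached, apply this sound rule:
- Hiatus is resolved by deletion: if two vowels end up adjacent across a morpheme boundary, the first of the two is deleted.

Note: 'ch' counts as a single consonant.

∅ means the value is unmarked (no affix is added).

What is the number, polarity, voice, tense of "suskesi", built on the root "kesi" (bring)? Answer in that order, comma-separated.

plural, affirmative, active, present

Segment: su-s-kesi.
number: ∅ → plural.
polarity: ∅ → affirmative.
voice: s- → active.
tense: su- → present.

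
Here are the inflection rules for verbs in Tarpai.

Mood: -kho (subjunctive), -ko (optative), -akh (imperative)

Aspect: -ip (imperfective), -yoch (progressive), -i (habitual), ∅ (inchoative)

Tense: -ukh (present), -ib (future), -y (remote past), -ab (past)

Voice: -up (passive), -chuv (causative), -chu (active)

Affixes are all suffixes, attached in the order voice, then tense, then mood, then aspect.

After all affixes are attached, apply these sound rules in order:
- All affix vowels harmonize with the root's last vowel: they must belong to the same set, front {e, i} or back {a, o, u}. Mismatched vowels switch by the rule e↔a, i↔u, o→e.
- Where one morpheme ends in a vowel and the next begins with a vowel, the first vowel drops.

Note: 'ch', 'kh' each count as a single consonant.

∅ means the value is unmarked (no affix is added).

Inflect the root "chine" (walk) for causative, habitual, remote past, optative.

Attach voice causative -chuv → chinechuv.
Attach tense remote past -y → chinechuvy.
Attach mood optative -ko → chinechuvyko.
Attach aspect habitual -i → chinechuvykoi.
Apply vowel harmony: chinechuvykoi → chinechivykei.
Apply vowel deletion: chinechivykei → chinechivyki.

chinechivyki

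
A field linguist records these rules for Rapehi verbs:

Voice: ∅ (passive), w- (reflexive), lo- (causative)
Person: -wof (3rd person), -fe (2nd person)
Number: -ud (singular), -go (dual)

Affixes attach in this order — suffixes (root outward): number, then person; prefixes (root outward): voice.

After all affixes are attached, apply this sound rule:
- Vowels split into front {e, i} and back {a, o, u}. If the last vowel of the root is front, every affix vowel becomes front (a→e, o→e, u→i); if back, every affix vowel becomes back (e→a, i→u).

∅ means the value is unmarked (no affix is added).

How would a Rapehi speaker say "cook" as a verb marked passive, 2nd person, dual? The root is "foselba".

voice = passive: zero marking, form stays foselba.
Attach number dual -go → foselbago.
Attach person 2nd person -fe → foselbagofe.
Apply vowel harmony: foselbagofe → foselbagofa.

foselbagofa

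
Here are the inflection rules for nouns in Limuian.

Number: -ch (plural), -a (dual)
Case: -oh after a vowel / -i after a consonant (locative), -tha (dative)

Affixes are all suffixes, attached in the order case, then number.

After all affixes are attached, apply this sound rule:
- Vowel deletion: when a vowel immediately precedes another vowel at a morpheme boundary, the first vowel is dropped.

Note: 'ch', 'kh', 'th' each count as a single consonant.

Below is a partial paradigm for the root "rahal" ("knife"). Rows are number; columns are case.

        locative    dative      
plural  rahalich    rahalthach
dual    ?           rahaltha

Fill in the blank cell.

Attach case locative -i (after consonant 'l') → rahali.
Attach number dual -a → rahalia.
Apply vowel deletion: rahalia → rahala.

rahala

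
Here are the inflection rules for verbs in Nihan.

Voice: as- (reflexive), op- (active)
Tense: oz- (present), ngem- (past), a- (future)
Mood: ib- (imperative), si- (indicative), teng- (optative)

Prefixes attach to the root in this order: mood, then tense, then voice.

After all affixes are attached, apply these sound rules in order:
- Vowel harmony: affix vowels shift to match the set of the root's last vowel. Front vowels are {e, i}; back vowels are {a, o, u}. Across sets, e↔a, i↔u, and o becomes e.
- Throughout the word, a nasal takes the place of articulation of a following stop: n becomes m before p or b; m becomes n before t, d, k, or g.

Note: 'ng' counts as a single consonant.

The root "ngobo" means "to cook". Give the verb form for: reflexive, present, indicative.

Attach mood indicative si- → singobo.
Attach tense present oz- → ozsingobo.
Attach voice reflexive as- → asozsingobo.
Apply vowel harmony: asozsingobo → asozsungobo.
Nasal assimilation: no change.

asozsungobo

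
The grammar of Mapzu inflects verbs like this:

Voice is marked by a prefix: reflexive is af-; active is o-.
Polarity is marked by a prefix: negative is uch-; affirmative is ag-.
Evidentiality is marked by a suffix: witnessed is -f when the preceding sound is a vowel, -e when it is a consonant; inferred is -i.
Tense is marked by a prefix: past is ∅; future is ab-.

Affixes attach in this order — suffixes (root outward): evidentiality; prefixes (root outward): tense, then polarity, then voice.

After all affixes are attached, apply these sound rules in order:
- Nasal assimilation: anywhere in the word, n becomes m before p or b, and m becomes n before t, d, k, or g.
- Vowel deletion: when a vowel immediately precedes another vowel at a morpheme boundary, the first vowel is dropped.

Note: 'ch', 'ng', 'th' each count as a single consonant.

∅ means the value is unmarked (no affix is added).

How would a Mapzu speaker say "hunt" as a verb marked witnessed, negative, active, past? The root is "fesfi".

uchfesfif

tense = past: zero marking, form stays fesfi.
Attach evidentiality witnessed -f (after vowel 'i') → fesfif.
Attach polarity negative uch- → uchfesfif.
Attach voice active o- → ouchfesfif.
Nasal assimilation: no change.
Apply vowel deletion: ouchfesfif → uchfesfif.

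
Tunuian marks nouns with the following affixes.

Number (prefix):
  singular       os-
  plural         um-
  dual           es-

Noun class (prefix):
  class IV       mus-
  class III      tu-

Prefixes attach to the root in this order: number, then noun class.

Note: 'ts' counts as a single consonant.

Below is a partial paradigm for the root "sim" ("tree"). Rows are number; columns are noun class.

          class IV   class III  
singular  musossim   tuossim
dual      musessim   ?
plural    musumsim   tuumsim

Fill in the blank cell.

tuessim

Attach number dual es- → essim.
Attach noun class class III tu- → tuessim.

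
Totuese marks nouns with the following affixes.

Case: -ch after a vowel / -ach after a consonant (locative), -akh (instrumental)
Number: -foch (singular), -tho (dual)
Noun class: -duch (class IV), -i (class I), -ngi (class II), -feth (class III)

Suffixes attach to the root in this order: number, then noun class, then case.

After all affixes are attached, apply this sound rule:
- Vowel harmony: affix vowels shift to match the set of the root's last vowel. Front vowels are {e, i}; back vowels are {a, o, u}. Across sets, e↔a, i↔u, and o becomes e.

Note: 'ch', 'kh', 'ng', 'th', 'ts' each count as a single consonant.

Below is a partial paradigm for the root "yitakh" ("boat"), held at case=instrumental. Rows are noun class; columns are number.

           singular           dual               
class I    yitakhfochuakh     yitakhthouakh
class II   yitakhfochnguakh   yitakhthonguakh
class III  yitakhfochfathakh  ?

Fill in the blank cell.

Attach number dual -tho → yitakhtho.
Attach noun class class III -feth → yitakhthofeth.
Attach case instrumental -akh → yitakhthofethakh.
Apply vowel harmony: yitakhthofethakh → yitakhthofathakh.

yitakhthofathakh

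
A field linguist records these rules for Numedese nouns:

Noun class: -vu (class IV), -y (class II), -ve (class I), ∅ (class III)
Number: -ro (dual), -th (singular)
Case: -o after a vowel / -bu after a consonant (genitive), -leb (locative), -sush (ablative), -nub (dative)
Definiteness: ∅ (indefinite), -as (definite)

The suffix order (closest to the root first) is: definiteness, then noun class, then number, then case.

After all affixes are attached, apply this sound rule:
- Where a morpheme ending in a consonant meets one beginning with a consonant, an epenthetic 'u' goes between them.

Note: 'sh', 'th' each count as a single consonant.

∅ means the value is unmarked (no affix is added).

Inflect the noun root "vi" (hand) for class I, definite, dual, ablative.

viasuverosush

Attach definiteness definite -as → vias.
Attach noun class class I -ve → viasve.
Attach number dual -ro → viasvero.
Attach case ablative -sush → viasverosush.
Apply epenthesis: viasverosush → viasuverosush.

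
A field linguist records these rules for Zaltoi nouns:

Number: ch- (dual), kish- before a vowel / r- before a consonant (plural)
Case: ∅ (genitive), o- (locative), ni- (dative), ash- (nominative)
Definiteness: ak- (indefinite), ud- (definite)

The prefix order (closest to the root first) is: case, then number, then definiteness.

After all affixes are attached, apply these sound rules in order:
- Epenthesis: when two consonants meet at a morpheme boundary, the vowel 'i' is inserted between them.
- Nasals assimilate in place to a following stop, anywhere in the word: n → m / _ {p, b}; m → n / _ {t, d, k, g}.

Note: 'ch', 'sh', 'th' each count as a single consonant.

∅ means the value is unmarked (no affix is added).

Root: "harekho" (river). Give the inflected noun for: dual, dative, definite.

Attach case dative ni- → niharekho.
Attach number dual ch- → chniharekho.
Attach definiteness definite ud- → udchniharekho.
Apply epenthesis: udchniharekho → udichiniharekho.
Nasal assimilation: no change.

udichiniharekho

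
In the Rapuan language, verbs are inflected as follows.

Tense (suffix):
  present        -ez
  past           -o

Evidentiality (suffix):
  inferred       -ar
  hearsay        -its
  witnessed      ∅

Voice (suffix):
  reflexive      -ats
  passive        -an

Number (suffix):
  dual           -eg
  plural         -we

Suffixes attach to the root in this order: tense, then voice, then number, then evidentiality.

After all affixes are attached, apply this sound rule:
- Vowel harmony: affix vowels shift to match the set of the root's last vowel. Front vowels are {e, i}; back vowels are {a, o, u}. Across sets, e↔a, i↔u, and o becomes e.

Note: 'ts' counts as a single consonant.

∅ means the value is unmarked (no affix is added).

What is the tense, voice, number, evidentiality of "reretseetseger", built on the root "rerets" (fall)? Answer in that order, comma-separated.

Segment: rerets-o-ats-eg-ar.
tense: -o → past.
voice: -ats → reflexive.
number: -eg → dual.
evidentiality: -ar → inferred.

past, reflexive, dual, inferred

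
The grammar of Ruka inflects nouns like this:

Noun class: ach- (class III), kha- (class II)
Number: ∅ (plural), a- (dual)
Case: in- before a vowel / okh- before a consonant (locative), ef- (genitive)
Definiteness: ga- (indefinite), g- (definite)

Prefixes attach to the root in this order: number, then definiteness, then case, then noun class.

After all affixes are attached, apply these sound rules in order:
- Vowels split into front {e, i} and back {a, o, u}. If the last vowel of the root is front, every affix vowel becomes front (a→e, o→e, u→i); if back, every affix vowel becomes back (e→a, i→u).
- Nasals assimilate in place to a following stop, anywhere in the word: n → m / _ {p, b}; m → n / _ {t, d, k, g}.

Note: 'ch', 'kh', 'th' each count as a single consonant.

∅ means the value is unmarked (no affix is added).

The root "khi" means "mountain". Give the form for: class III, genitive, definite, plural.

echefgkhi

number = plural: zero marking, form stays khi.
Attach definiteness definite g- → gkhi.
Attach case genitive ef- → efgkhi.
Attach noun class class III ach- → achefgkhi.
Apply vowel harmony: achefgkhi → echefgkhi.
Nasal assimilation: no change.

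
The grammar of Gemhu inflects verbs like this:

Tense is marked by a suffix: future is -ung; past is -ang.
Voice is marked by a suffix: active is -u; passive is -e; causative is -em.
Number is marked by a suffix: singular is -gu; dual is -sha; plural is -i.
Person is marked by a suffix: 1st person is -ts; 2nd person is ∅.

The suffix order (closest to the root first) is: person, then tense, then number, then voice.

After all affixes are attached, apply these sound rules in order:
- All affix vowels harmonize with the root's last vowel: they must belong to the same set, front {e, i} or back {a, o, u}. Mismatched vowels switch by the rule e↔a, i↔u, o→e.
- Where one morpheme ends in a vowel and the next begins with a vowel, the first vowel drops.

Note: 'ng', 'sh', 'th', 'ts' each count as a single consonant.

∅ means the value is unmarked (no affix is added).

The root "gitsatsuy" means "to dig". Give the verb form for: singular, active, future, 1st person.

gitsatsuytsunggu

Attach person 1st person -ts → gitsatsuyts.
Attach tense future -ung → gitsatsuytsung.
Attach number singular -gu → gitsatsuytsunggu.
Attach voice active -u → gitsatsuytsungguu.
Vowel harmony: no change.
Apply vowel deletion: gitsatsuytsungguu → gitsatsuytsunggu.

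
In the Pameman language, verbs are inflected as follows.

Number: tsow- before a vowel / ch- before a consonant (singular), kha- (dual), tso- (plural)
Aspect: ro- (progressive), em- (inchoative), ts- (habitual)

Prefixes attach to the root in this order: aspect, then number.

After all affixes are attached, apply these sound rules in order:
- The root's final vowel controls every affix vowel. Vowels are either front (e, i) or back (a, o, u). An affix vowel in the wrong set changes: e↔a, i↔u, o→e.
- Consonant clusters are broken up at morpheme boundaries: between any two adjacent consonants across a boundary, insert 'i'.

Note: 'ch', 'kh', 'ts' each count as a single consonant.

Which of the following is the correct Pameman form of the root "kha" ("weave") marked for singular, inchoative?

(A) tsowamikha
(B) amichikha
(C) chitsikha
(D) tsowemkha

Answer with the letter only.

Attach aspect inchoative em- → emkha.
Attach number singular tsow- (before vowel 'e') → tsowemkha.
Apply vowel harmony: tsowemkha → tsowamkha.
Apply epenthesis: tsowamkha → tsowamikha.
So the correct form is tsowamikha, option (A).
(D) tsowemkha is wrong: it fails to apply the sound rule(s).
(C) chitsikha is wrong: it uses habitual instead of inchoative for aspect.
(B) amichikha is wrong: it has the affixes in the wrong order.

A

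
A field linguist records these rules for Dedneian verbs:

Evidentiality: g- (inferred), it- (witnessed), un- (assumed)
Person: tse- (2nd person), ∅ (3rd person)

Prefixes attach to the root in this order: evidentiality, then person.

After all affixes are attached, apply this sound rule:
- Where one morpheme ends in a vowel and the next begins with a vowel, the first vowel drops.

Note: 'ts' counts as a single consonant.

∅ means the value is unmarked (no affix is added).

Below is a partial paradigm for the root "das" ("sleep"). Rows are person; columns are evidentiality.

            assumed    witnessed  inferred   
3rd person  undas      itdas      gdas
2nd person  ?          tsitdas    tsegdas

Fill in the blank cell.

tsundas

Attach evidentiality assumed un- → undas.
Attach person 2nd person tse- → tseundas.
Apply vowel deletion: tseundas → tsundas.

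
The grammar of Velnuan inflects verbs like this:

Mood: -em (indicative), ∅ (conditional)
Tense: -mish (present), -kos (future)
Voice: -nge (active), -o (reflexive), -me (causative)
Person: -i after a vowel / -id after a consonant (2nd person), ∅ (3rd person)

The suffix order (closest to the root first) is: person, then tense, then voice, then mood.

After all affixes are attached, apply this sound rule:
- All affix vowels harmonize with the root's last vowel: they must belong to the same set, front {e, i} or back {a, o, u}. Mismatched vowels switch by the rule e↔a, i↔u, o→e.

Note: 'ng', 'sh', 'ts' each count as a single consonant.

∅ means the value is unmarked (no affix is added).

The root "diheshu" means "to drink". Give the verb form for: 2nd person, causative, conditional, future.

diheshuukosma

Attach person 2nd person -i (after vowel 'u') → diheshui.
Attach tense future -kos → diheshuikos.
Attach voice causative -me → diheshuikosme.
mood = conditional: zero marking, form stays diheshuikosme.
Apply vowel harmony: diheshuikosme → diheshuukosma.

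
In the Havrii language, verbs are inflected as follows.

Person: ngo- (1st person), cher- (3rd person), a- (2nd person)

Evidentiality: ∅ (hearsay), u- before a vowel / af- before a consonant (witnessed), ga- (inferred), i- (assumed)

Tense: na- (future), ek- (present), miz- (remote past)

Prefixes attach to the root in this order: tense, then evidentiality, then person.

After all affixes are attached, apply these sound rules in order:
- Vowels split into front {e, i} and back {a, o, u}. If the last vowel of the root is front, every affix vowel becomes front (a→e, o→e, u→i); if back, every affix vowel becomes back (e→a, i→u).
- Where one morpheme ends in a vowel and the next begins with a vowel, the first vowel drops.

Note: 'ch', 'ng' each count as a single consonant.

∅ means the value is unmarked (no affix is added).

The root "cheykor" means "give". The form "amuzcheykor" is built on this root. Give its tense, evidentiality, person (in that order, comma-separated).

Segment: a-miz-cheykor.
tense: miz- → remote past.
evidentiality: ∅ → hearsay.
person: a- → 2nd person.

remote past, hearsay, 2nd person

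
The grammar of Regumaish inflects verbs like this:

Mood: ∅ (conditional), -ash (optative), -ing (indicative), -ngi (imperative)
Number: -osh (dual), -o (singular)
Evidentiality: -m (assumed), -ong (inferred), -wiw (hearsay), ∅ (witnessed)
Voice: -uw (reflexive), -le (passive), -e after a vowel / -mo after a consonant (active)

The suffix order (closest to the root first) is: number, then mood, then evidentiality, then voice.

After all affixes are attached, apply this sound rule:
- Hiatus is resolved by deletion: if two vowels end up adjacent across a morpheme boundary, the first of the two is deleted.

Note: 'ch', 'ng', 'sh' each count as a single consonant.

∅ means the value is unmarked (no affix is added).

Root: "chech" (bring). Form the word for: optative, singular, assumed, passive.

Attach number singular -o → checho.
Attach mood optative -ash → chechoash.
Attach evidentiality assumed -m → chechoashm.
Attach voice passive -le → chechoashmle.
Apply vowel deletion: chechoashmle → chechashmle.

chechashmle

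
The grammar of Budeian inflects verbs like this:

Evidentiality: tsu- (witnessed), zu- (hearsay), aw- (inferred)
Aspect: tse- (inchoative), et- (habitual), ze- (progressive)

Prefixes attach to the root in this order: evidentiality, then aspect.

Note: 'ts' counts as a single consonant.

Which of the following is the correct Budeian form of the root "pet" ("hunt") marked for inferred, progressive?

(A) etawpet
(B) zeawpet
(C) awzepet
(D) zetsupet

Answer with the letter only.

B

Attach evidentiality inferred aw- → awpet.
Attach aspect progressive ze- → zeawpet.
So the correct form is zeawpet, option (B).
(C) awzepet is wrong: it has the affixes in the wrong order.
(D) zetsupet is wrong: it uses witnessed instead of inferred for evidentiality.
(A) etawpet is wrong: it uses habitual instead of progressive for aspect.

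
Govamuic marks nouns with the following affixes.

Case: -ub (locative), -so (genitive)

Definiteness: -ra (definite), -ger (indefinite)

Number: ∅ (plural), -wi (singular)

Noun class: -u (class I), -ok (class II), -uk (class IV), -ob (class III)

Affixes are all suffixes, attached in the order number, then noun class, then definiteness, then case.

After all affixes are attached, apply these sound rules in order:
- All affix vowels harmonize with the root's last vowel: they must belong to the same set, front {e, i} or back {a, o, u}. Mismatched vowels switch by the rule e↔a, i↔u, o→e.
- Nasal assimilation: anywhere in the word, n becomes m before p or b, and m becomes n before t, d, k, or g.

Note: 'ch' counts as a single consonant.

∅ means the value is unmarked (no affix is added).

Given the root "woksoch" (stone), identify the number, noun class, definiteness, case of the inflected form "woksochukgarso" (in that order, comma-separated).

plural, class IV, indefinite, genitive

Segment: woksoch-uk-ger-so.
number: ∅ → plural.
noun class: -uk → class IV.
definiteness: -ger → indefinite.
case: -so → genitive.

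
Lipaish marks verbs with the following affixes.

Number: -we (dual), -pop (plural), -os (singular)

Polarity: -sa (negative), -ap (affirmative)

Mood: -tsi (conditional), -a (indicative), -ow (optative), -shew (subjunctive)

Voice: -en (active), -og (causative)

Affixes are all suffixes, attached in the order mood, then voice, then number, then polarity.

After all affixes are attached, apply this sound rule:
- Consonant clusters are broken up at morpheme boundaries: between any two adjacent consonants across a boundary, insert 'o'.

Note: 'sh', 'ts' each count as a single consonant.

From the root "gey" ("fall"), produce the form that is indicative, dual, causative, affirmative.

geyaogoweap

Attach mood indicative -a → geya.
Attach voice causative -og → geyaog.
Attach number dual -we → geyaogwe.
Attach polarity affirmative -ap → geyaogweap.
Apply epenthesis: geyaogweap → geyaogoweap.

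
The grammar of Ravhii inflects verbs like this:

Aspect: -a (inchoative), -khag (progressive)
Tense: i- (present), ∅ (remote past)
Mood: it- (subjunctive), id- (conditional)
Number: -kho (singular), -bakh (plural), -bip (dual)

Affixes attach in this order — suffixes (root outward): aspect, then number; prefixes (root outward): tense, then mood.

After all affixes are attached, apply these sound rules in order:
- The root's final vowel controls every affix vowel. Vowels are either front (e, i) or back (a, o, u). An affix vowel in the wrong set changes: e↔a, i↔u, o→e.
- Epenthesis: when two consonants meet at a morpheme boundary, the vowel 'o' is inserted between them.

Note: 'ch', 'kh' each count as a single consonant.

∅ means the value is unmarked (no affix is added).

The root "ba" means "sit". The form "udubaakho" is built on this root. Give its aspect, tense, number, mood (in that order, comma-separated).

Segment: id-i-ba-a-kho.
aspect: -a → inchoative.
tense: i- → present.
number: -kho → singular.
mood: id- → conditional.

inchoative, present, singular, conditional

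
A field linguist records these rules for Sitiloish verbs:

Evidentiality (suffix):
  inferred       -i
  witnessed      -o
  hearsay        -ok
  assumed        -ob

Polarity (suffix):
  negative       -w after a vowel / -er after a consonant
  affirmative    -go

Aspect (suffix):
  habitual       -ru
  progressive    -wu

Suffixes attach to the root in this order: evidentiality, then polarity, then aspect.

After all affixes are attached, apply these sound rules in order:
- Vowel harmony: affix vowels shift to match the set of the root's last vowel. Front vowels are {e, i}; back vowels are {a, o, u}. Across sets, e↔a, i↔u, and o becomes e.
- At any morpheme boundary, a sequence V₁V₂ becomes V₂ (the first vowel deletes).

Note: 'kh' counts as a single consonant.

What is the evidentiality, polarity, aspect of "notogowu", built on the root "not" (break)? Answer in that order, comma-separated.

witnessed, affirmative, progressive

Segment: not-o-go-wu.
evidentiality: -o → witnessed.
polarity: -go → affirmative.
aspect: -wu → progressive.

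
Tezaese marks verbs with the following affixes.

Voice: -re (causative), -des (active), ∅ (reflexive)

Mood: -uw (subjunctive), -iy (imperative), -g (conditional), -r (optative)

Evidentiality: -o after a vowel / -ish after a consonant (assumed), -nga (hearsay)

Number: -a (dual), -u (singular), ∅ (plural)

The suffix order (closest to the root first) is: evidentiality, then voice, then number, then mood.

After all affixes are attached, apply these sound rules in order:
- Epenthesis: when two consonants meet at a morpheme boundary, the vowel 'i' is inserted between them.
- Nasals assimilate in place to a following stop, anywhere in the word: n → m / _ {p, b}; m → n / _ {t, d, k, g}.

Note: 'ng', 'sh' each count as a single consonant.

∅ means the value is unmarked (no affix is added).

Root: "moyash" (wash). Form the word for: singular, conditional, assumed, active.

Attach evidentiality assumed -ish (after consonant 'sh') → moyashish.
Attach voice active -des → moyashishdes.
Attach number singular -u → moyashishdesu.
Attach mood conditional -g → moyashishdesug.
Apply epenthesis: moyashishdesug → moyashishidesug.
Nasal assimilation: no change.

moyashishidesug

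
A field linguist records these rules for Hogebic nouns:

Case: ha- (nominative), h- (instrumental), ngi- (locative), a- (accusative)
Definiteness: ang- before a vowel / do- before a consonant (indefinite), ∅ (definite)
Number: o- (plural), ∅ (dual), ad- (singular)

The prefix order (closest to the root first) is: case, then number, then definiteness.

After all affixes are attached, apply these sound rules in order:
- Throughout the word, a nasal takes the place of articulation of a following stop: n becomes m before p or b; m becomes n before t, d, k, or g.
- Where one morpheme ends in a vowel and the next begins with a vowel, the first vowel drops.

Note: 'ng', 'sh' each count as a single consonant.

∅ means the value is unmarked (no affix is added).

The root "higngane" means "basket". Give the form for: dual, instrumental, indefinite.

dohhigngane

Attach case instrumental h- → hhigngane.
number = dual: zero marking, form stays hhigngane.
Attach definiteness indefinite do- (before consonant 'h') → dohhigngane.
Nasal assimilation: no change.
Vowel deletion: no change.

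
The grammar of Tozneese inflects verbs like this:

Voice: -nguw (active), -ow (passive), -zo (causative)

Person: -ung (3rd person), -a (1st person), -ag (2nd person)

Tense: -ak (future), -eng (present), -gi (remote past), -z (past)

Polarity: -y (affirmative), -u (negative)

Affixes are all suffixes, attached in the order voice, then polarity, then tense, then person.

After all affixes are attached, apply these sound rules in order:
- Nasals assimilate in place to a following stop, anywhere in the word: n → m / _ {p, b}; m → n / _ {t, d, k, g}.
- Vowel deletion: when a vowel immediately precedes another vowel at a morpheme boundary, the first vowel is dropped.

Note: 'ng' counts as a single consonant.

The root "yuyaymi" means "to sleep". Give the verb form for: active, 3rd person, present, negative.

Attach voice active -nguw → yuyayminguw.
Attach polarity negative -u → yuyayminguwu.
Attach tense present -eng → yuyayminguwueng.
Attach person 3rd person -ung → yuyayminguwuengung.
Nasal assimilation: no change.
Apply vowel deletion: yuyayminguwuengung → yuyayminguwengung.

yuyayminguwengung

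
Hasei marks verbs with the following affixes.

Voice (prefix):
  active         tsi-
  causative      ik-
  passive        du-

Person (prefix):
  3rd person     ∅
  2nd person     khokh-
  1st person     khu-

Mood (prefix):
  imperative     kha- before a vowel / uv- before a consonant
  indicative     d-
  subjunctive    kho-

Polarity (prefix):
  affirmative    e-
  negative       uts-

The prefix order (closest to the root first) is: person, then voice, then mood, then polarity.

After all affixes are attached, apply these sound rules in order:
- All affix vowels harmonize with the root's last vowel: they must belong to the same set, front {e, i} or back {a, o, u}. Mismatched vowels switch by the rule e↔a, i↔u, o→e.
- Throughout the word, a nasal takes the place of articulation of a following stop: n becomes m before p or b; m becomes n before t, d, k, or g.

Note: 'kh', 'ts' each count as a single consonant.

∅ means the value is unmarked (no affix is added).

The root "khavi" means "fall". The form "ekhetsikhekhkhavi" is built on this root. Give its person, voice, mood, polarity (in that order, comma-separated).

Segment: e-kho-tsi-khokh-khavi.
person: khokh- → 2nd person.
voice: tsi- → active.
mood: kho- → subjunctive.
polarity: e- → affirmative.

2nd person, active, subjunctive, affirmative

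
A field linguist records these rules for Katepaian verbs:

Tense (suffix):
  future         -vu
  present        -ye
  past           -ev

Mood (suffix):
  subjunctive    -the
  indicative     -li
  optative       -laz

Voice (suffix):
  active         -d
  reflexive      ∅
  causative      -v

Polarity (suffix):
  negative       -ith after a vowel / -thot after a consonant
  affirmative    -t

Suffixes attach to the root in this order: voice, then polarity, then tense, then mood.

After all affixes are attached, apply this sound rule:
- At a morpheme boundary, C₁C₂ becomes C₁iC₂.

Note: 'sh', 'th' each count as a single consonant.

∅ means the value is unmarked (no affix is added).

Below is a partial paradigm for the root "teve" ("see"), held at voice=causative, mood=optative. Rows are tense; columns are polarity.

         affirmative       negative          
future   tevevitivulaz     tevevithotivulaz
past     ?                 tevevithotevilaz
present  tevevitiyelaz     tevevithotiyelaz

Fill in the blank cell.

Attach voice causative -v → tevev.
Attach polarity affirmative -t → tevevt.
Attach tense past -ev → tevevtev.
Attach mood optative -laz → tevevtevlaz.
Apply epenthesis: tevevtevlaz → tevevitevilaz.

tevevitevilaz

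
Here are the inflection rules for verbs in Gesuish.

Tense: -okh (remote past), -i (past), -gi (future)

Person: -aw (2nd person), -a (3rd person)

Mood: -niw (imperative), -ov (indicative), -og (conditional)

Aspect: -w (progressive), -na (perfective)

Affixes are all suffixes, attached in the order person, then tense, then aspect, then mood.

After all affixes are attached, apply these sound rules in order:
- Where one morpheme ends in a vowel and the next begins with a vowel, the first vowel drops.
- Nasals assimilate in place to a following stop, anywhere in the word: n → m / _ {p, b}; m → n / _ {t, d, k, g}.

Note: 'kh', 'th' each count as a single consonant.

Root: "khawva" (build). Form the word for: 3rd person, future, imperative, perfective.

khawvaginaniw

Attach person 3rd person -a → khawvaa.
Attach tense future -gi → khawvaagi.
Attach aspect perfective -na → khawvaagina.
Attach mood imperative -niw → khawvaaginaniw.
Apply vowel deletion: khawvaaginaniw → khawvaginaniw.
Nasal assimilation: no change.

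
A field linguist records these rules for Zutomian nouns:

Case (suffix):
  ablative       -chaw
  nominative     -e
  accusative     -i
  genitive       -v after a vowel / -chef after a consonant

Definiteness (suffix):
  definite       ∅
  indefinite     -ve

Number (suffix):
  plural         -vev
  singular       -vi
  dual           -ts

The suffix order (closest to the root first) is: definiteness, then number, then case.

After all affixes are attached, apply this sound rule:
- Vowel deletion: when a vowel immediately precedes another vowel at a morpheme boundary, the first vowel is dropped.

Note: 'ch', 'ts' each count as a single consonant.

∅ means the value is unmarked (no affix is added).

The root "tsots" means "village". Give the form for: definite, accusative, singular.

tsotsvi

definiteness = definite: zero marking, form stays tsots.
Attach number singular -vi → tsotsvi.
Attach case accusative -i → tsotsvii.
Apply vowel deletion: tsotsvii → tsotsvi.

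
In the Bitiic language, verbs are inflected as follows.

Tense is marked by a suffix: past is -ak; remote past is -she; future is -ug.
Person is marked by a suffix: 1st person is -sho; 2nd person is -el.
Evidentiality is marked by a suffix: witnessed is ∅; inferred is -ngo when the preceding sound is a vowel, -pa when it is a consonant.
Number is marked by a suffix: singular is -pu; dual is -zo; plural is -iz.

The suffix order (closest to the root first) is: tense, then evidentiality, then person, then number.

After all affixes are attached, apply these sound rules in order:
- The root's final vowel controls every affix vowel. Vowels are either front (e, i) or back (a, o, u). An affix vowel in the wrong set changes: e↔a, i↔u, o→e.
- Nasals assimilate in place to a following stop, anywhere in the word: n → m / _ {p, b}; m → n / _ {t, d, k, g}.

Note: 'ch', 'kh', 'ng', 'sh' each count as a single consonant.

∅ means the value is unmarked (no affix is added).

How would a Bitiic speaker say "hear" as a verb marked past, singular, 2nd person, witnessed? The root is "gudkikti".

Attach tense past -ak → gudkiktiak.
evidentiality = witnessed: zero marking, form stays gudkiktiak.
Attach person 2nd person -el → gudkiktiakel.
Attach number singular -pu → gudkiktiakelpu.
Apply vowel harmony: gudkiktiakelpu → gudkiktiekelpi.
Nasal assimilation: no change.

gudkiktiekelpi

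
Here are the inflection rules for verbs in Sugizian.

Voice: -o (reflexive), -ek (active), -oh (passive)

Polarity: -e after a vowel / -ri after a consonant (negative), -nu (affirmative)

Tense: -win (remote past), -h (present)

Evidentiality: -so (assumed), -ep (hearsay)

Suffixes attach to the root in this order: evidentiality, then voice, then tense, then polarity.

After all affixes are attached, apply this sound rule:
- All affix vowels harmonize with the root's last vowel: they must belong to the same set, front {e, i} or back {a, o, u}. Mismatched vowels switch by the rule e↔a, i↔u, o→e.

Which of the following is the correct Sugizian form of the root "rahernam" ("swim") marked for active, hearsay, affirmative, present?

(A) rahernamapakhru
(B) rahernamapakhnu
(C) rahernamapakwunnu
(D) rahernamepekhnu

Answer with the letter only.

Attach evidentiality hearsay -ep → rahernamep.
Attach voice active -ek → rahernamepek.
Attach tense present -h → rahernamepekh.
Attach polarity affirmative -nu → rahernamepekhnu.
Apply vowel harmony: rahernamepekhnu → rahernamapakhnu.
So the correct form is rahernamapakhnu, option (B).
(C) rahernamapakwunnu is wrong: it uses remote past instead of present for tense.
(A) rahernamapakhru is wrong: it uses negative instead of affirmative for polarity.
(D) rahernamepekhnu is wrong: it fails to apply the sound rule(s).

B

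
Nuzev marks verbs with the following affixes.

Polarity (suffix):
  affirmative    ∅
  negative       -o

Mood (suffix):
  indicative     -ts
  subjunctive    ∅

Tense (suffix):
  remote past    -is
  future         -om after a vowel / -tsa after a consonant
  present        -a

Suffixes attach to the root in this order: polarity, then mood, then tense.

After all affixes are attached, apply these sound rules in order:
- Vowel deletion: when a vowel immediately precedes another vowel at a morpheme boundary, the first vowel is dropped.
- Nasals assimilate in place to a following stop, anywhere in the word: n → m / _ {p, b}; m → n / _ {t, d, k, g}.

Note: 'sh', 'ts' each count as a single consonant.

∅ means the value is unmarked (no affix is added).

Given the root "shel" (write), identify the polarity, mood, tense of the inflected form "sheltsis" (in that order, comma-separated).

Segment: shel-ts-is.
polarity: ∅ → affirmative.
mood: -ts → indicative.
tense: -is → remote past.

affirmative, indicative, remote past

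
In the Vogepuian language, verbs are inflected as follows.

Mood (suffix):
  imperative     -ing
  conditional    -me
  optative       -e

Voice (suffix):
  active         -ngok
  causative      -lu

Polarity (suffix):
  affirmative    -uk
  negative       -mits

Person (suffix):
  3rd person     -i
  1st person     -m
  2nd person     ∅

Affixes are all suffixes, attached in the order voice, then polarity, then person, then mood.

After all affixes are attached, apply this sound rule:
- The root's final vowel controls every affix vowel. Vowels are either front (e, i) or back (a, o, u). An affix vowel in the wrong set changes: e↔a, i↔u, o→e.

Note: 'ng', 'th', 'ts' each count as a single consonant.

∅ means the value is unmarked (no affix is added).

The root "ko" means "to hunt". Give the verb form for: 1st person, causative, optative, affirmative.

koluukma

Attach voice causative -lu → kolu.
Attach polarity affirmative -uk → koluuk.
Attach person 1st person -m → koluukm.
Attach mood optative -e → koluukme.
Apply vowel harmony: koluukme → koluukma.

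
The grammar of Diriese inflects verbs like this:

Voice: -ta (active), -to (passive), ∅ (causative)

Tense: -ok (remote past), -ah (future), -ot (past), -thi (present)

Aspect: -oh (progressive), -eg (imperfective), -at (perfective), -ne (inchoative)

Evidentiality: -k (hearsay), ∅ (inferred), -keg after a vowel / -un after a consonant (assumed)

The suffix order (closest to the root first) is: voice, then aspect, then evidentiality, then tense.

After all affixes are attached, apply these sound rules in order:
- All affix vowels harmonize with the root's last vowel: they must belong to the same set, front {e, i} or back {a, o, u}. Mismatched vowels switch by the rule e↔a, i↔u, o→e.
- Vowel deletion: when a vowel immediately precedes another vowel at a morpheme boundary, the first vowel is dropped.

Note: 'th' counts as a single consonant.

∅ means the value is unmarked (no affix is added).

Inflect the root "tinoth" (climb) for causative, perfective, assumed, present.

voice = causative: zero marking, form stays tinoth.
Attach aspect perfective -at → tinothat.
Attach evidentiality assumed -un (after consonant 't') → tinothatun.
Attach tense present -thi → tinothatunthi.
Apply vowel harmony: tinothatunthi → tinothatunthu.
Vowel deletion: no change.

tinothatunthu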